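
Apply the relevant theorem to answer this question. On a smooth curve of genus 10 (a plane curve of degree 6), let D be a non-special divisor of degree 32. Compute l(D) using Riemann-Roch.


First, compute the genus of a smooth plane curve of degree 6:
g = (d-1)(d-2)/2 = (6-1)(6-2)/2 = 10
For a non-special divisor D (i.e., h^1(D) = 0), Riemann-Roch gives:
l(D) = deg(D) - g + 1
Since deg(D) = 32 >= 2g - 1 = 19, D is non-special.
l(D) = 32 - 10 + 1 = 23

23


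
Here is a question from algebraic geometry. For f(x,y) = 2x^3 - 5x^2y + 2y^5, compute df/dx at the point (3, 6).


df/dx = 3*2*x^2 + 2*(-5)*x^1*y
At (3,6): 3*2*3^2 + 2*(-5)*3^1*6
= 54 - 180
= -126

-126


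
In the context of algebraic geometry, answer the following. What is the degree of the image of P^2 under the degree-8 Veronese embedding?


The Veronese variety v_8(P^2) has degree d^r.
d^r = 8^2 = 64

64


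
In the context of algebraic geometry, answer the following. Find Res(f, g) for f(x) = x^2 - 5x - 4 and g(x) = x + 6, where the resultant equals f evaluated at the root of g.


For Res(f, x - c), we evaluate f at x = c.
f(-6) = (-6)^2 - 5*(-6) - 4
= 36 + 30 - 4
= 66 - 4 = 62
Res(f, g) = 62

62


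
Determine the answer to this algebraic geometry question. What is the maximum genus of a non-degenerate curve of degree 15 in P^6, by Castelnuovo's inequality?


Castelnuovo's bound: write d - 1 = m(r-1) + epsilon with 0 <= epsilon < r-1.
d - 1 = 15 - 1 = 14
r - 1 = 6 - 1 = 5
14 = 2*5 + 4, so m = 2, epsilon = 4
pi(d, r) = m(m-1)(r-1)/2 + m*epsilon
= 2*1*5/2 + 2*4
= 10/2 + 8
= 5 + 8 = 13

13


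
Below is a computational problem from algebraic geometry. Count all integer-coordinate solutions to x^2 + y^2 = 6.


Systematically check integer values of x where x^2 <= 6.
For each valid x, check if 6 - x^2 is a perfect square.
Total integer solutions found: 0

0


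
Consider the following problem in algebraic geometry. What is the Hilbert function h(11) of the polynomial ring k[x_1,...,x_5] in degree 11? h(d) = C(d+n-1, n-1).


The Hilbert function for the polynomial ring in 5 variables is:
h(d) = C(d+n-1, n-1)
h(11) = C(11+5-1, 5-1) = C(15, 4)
= 15! / (4! * 11!)
= 1365

1365


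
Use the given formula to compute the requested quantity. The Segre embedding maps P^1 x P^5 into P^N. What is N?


The Segre embedding maps P^m x P^n into P^N via
all products of coordinates from each factor.
N = (m+1)(n+1) - 1
N = (1+1)(5+1) - 1
N = 2*6 - 1
N = 12 - 1 = 11

11


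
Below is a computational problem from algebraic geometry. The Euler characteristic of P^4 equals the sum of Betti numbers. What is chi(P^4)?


The complex projective space P^4 has one cell in each even real dimension 0, 2, ..., 8.
The cohomology groups are H^{2k}(P^4) = Z for k = 0,...,4, and 0 otherwise.
Euler characteristic = sum of Betti numbers = 1 per even-dimensional cohomology group.
chi(P^4) = 4 + 1 = 5

5


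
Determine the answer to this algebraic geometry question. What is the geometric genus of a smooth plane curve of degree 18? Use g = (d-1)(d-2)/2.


Using the genus formula for smooth plane curves:
g = (d-1)(d-2)/2
g = (18-1)(18-2)/2
g = 17*16/2
g = 272/2 = 136

136


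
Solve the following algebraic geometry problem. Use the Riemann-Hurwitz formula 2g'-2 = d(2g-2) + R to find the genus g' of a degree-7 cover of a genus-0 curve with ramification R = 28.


Riemann-Hurwitz formula: 2g' - 2 = d(2g - 2) + R
Given: d = 7, g = 0, R = 28
2g' - 2 = 7*(2*0 - 2) + 28
2g' - 2 = 7*(-2) + 28
2g' - 2 = -14 + 28 = 14
2g' = 16
g' = 8

8


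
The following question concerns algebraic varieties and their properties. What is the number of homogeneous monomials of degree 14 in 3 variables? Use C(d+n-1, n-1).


The number of degree-14 monomials in 3 variables is C(d+n-1, n-1).
= C(14+3-1, 3-1) = C(16, 2)
= 120

120


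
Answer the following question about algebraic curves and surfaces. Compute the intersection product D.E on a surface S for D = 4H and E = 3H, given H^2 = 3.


Using bilinearity of the intersection pairing on a surface S:
(aH).(bH) = ab * (H.H)
We have H^2 = 3.
D.E = (4H).(3H) = 4*3*3
= 12*3
= 36

36


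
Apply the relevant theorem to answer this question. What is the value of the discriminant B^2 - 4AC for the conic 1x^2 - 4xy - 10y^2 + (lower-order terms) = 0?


The discriminant of a conic Ax^2 + Bxy + Cy^2 + ... = 0 is B^2 - 4AC.
B^2 = (-4)^2 = 16
4AC = 4*1*(-10) = -40
Discriminant = 16 + 40 = 56

56


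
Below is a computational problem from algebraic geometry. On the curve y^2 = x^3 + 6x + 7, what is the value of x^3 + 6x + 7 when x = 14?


Compute x^3 + 6x + 7 at x = 14:
x^3 = 14^3 = 2744
6*x = 6*14 = 84
Sum: 2744 + 84 + 7 = 2835

2835


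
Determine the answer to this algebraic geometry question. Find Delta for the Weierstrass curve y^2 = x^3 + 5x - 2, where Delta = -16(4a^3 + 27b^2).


Compute each component:
4a^3 = 4*5^3 = 4*125 = 500
27b^2 = 27*(-2)^2 = 27*4 = 108
4a^3 + 27b^2 = 500 + 108 = 608
Delta = -16*608 = -9728

-9728


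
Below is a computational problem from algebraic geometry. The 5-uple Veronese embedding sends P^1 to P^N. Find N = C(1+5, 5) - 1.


The Veronese embedding v_d: P^n -> P^N maps each point to all
degree-d monomials in n+1 homogeneous coordinates.
N = C(n+d, d) - 1
N = C(1+5, 5) - 1
N = C(6, 5) - 1
C(6, 5) = 6
N = 6 - 1 = 5

5


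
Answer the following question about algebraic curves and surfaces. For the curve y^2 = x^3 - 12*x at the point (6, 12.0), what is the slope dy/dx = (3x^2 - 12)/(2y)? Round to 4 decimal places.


Using implicit differentiation of y^2 = x^3 - 12*x:
2y * dy/dx = 3x^2 - 12
dy/dx = (3x^2 - 12)/(2y)
Numerator: 3*6^2 - 12 = 96
Denominator: 2*12.0 = 24.0
dy/dx = 96/24.0 = 4.0000

4.0000


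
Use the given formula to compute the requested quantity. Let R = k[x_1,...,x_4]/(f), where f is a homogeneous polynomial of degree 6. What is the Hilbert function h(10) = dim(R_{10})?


For R = k[x_1,...,x_n]/(f) with f homogeneous of degree e:
The Hilbert series is (1 - t^e)/(1 - t)^n.
So h(d) = C(d+n-1, n-1) - C(d-e+n-1, n-1) for d >= e.
With n=4, e=6, d=10:
C(10+4-1, 4-1) = C(13, 3) = 286
C(10-6+4-1, 4-1) = C(7, 3) = 35
h(10) = 286 - 35 = 251

251


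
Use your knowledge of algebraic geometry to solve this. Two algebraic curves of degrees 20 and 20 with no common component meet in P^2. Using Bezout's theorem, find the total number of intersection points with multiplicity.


Bezout's theorem states the intersection count equals the product of degrees.
Intersection count = 20 * 20 = 400

400


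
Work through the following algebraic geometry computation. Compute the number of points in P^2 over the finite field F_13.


P^2(F_13) has (q^(n+1) - 1)/(q - 1) points.
= 13^2 + 13^1 + 13^0
= 169 + 13 + 1
= 183

183


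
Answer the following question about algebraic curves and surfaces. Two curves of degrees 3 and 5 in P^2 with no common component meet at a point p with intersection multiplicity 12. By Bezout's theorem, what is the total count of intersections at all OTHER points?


By Bezout's theorem, the total intersection number is d1 * d2.
Total = 3 * 5 = 15
Intersection multiplicity at p = 12
Remaining intersections = 15 - 12 = 3

3


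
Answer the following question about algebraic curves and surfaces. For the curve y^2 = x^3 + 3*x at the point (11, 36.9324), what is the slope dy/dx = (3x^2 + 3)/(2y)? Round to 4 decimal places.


Using implicit differentiation of y^2 = x^3 + 3*x:
2y * dy/dx = 3x^2 + 3
dy/dx = (3x^2 + 3)/(2y)
Numerator: 3*11^2 + 3 = 366
Denominator: 2*36.9324 = 73.8648
dy/dx = 366/73.8648 = 4.9550

4.9550


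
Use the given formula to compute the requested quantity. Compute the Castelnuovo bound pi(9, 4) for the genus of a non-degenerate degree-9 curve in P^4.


Castelnuovo's bound: write d - 1 = m(r-1) + epsilon with 0 <= epsilon < r-1.
d - 1 = 9 - 1 = 8
r - 1 = 4 - 1 = 3
8 = 2*3 + 2, so m = 2, epsilon = 2
pi(d, r) = m(m-1)(r-1)/2 + m*epsilon
= 2*1*3/2 + 2*2
= 6/2 + 4
= 3 + 4 = 7

7


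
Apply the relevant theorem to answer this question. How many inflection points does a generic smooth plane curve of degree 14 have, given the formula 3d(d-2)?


For a general smooth plane curve C of degree d, the inflection points are
the intersection of C with its Hessian curve, which has degree 3(d-2).
By Bezout, the total intersection number is d * 3(d-2) = 14 * 36 = 504.
For a general curve every flex is ordinary, so each contributes
multiplicity 1 to C·Hess(C), and the number of distinct inflection
points is 3d(d-2).
Inflection points = 3*14*(14-2) = 3*14*12 = 504

504


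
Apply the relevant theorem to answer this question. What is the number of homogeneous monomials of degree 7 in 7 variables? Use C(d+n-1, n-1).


The number of degree-7 monomials in 7 variables is C(d+n-1, n-1).
= C(7+7-1, 7-1) = C(13, 6)
= 1716

1716


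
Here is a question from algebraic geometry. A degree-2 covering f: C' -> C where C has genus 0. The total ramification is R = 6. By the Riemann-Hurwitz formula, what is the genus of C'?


Riemann-Hurwitz formula: 2g' - 2 = d(2g - 2) + R
Given: d = 2, g = 0, R = 6
2g' - 2 = 2*(2*0 - 2) + 6
2g' - 2 = 2*(-2) + 6
2g' - 2 = -4 + 6 = 2
2g' = 4
g' = 2

2


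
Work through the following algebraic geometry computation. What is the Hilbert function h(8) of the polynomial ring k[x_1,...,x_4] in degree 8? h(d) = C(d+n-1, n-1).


The Hilbert function for the polynomial ring in 4 variables is:
h(d) = C(d+n-1, n-1)
h(8) = C(8+4-1, 4-1) = C(11, 3)
= 11! / (3! * 8!)
= 165

165


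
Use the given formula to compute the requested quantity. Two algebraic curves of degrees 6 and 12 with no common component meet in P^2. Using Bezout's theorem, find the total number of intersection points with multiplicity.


Bezout's theorem states the intersection count equals the product of degrees.
Intersection count = 6 * 12 = 72

72


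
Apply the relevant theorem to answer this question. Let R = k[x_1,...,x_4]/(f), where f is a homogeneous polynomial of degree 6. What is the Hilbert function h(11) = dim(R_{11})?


For R = k[x_1,...,x_n]/(f) with f homogeneous of degree e:
The Hilbert series is (1 - t^e)/(1 - t)^n.
So h(d) = C(d+n-1, n-1) - C(d-e+n-1, n-1) for d >= e.
With n=4, e=6, d=11:
C(11+4-1, 4-1) = C(14, 3) = 364
C(11-6+4-1, 4-1) = C(8, 3) = 56
h(11) = 364 - 56 = 308

308


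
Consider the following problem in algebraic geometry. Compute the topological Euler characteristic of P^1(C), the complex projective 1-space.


The complex projective space P^1 has one cell in each even real dimension 0, 2, ..., 2.
The cohomology groups are H^{2k}(P^1) = Z for k = 0,...,1, and 0 otherwise.
Euler characteristic = sum of Betti numbers = 1 per even-dimensional cohomology group.
chi(P^1) = 1 + 1 = 2

2


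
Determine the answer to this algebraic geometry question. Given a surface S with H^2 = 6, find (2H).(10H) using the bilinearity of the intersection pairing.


Using bilinearity of the intersection pairing on a surface S:
(aH).(bH) = ab * (H.H)
We have H^2 = 6.
D.E = (2H).(10H) = 2*10*6
= 20*6
= 120

120


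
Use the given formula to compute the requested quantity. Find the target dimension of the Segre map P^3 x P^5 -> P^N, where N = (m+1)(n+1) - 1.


The Segre embedding maps P^m x P^n into P^N via
all products of coordinates from each factor.
N = (m+1)(n+1) - 1
N = (3+1)(5+1) - 1
N = 4*6 - 1
N = 24 - 1 = 23

23


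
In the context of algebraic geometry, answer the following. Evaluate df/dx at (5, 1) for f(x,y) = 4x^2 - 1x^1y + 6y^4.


df/dx = 2*4*x^1 + 1*(-1)*x^0*y
At (5,1): 2*4*5^1 + 1*(-1)*5^0*1
= 40 - 1
= 39

39


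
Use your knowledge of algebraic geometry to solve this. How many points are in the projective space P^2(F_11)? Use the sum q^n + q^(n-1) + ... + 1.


P^2(F_11) has (q^(n+1) - 1)/(q - 1) points.
= 11^2 + 11^1 + 11^0
= 121 + 11 + 1
= 133

133


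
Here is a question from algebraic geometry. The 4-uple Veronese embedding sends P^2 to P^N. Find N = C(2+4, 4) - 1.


The Veronese embedding v_d: P^n -> P^N maps each point to all
degree-d monomials in n+1 homogeneous coordinates.
N = C(n+d, d) - 1
N = C(2+4, 4) - 1
N = C(6, 4) - 1
C(6, 4) = 15
N = 15 - 1 = 14

14


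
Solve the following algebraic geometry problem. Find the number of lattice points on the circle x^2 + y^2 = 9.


Systematically check integer values of x where x^2 <= 9.
For each valid x, check if 9 - x^2 is a perfect square.
x=0: 9 - 0 = 9, sqrt = 3 (valid)
x=3: 9 - 9 = 0, sqrt = 0 (valid)
Total integer solutions found: 4

4


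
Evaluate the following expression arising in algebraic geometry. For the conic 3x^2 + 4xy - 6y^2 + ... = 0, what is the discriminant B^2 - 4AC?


The discriminant of a conic Ax^2 + Bxy + Cy^2 + ... = 0 is B^2 - 4AC.
B^2 = 4^2 = 16
4AC = 4*3*(-6) = -72
Discriminant = 16 + 72 = 88

88


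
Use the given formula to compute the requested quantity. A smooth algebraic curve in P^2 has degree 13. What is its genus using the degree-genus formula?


Using the genus formula for smooth plane curves:
g = (d-1)(d-2)/2
g = (13-1)(13-2)/2
g = 12*11/2
g = 132/2 = 66

66


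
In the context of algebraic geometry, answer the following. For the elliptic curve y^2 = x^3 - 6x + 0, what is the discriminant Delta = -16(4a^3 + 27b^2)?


Compute each component:
4a^3 = 4*(-6)^3 = 4*(-216) = -864
27b^2 = 27*0^2 = 27*0 = 0
4a^3 + 27b^2 = -864 + 0 = -864
Delta = -16*(-864) = 13824

13824


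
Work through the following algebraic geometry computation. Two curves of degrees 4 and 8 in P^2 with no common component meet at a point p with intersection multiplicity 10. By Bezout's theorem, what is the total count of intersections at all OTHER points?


By Bezout's theorem, the total intersection number is d1 * d2.
Total = 4 * 8 = 32
Intersection multiplicity at p = 10
Remaining intersections = 32 - 10 = 22

22


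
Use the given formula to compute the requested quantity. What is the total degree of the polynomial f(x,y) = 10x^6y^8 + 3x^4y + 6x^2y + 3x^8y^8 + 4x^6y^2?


Examine each term for its total degree (sum of exponents).
  Term '10x^6y^8' has total degree 6+8 = 14.
  Term '3x^4y' has total degree 4+1 = 5.
  Term '6x^2y' has total degree 2+1 = 3.
  Term '3x^8y^8' has total degree 8+8 = 16.
  Term '4x^6y^2' has total degree 6+2 = 8.
The maximum total degree among all terms is 16.

16


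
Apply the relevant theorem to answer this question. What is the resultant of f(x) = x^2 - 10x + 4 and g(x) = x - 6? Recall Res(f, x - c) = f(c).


For Res(f, x - c), we evaluate f at x = c.
f(6) = 6^2 - 10*6 + 4
= 36 - 60 + 4
= -24 + 4 = -20
Res(f, g) = -20

-20


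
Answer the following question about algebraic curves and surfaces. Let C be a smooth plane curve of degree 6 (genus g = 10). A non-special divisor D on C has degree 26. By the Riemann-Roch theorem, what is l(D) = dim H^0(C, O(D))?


First, compute the genus of a smooth plane curve of degree 6:
g = (d-1)(d-2)/2 = (6-1)(6-2)/2 = 10
For a non-special divisor D (i.e., h^1(D) = 0), Riemann-Roch gives:
l(D) = deg(D) - g + 1
Since deg(D) = 26 >= 2g - 1 = 19, D is non-special.
l(D) = 26 - 10 + 1 = 17

17


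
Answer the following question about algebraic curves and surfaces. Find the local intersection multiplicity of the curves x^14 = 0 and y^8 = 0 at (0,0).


The intersection multiplicity of V(x^a) and V(y^b) at the origin is:
I(O; V(x^14), V(y^8)) = dim_k(k[x,y]/(x^14, y^8))
A basis for k[x,y]/(x^14, y^8) is the set of monomials x^i * y^j
where 0 <= i < 14 and 0 <= j < 8.
The number of such monomials is 14 * 8 = 112

112


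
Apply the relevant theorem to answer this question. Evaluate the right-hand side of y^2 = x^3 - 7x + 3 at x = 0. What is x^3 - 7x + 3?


Compute x^3 - 7x + 3 at x = 0:
x^3 = 0^3 = 0
(-7)*x = (-7)*0 = 0
Sum: 0 + 0 + 3 = 3

3


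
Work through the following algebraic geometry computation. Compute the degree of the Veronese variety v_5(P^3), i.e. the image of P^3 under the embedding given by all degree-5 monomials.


The Veronese variety v_5(P^3) has degree d^r.
d^r = 5^3 = 125

125


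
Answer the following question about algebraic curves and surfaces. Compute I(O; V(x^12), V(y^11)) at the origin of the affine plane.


The intersection multiplicity of V(x^a) and V(y^b) at the origin is:
I(O; V(x^12), V(y^11)) = dim_k(k[x,y]/(x^12, y^11))
A basis for k[x,y]/(x^12, y^11) is the set of monomials x^i * y^j
where 0 <= i < 12 and 0 <= j < 11.
The number of such monomials is 12 * 11 = 132

132


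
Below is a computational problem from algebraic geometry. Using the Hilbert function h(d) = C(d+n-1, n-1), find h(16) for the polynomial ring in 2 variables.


The Hilbert function for the polynomial ring in 2 variables is:
h(d) = C(d+n-1, n-1)
h(16) = C(16+2-1, 2-1) = C(17, 1)
= 17! / (1! * 16!)
= 17

17


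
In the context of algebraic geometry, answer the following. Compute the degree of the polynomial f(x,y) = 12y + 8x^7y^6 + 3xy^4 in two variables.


Examine each term for its total degree (sum of exponents).
  Term '12y' has total degree 0+1 = 1.
  Term '8x^7y^6' has total degree 7+6 = 13.
  Term '3xy^4' has total degree 1+4 = 5.
The maximum total degree among all terms is 13.

13


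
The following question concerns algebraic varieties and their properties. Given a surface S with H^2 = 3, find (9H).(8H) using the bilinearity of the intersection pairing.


Using bilinearity of the intersection pairing on a surface S:
(aH).(bH) = ab * (H.H)
We have H^2 = 3.
D.E = (9H).(8H) = 9*8*3
= 72*3
= 216

216


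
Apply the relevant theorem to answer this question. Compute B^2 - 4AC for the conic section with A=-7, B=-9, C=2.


The discriminant of a conic Ax^2 + Bxy + Cy^2 + ... = 0 is B^2 - 4AC.
B^2 = (-9)^2 = 81
4AC = 4*(-7)*2 = -56
Discriminant = 81 + 56 = 137

137


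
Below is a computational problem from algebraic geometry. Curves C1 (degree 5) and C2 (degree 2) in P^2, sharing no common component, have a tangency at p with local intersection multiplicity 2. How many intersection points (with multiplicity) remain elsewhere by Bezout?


By Bezout's theorem, the total intersection number is d1 * d2.
Total = 5 * 2 = 10
Intersection multiplicity at p = 2
Remaining intersections = 10 - 2 = 8

8


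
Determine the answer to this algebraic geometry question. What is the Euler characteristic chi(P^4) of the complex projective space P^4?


The complex projective space P^4 has one cell in each even real dimension 0, 2, ..., 8.
The cohomology groups are H^{2k}(P^4) = Z for k = 0,...,4, and 0 otherwise.
Euler characteristic = sum of Betti numbers = 1 per even-dimensional cohomology group.
chi(P^4) = 4 + 1 = 5

5


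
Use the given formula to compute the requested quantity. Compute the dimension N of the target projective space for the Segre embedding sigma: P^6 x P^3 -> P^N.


The Segre embedding maps P^m x P^n into P^N via
all products of coordinates from each factor.
N = (m+1)(n+1) - 1
N = (6+1)(3+1) - 1
N = 7*4 - 1
N = 28 - 1 = 27

27


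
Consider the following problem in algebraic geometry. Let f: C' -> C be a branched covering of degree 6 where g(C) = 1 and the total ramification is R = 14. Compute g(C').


Riemann-Hurwitz formula: 2g' - 2 = d(2g - 2) + R
Given: d = 6, g = 1, R = 14
2g' - 2 = 6*(2*1 - 2) + 14
2g' - 2 = 6*0 + 14
2g' - 2 = 0 + 14 = 14
2g' = 16
g' = 8

8


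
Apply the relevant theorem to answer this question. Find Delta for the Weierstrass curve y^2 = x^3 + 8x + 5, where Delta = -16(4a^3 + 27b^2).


Compute each component:
4a^3 = 4*8^3 = 4*512 = 2048
27b^2 = 27*5^2 = 27*25 = 675
4a^3 + 27b^2 = 2048 + 675 = 2723
Delta = -16*2723 = -43568

-43568


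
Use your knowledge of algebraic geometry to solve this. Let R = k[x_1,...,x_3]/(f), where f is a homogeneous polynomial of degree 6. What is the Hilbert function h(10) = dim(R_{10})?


For R = k[x_1,...,x_n]/(f) with f homogeneous of degree e:
The Hilbert series is (1 - t^e)/(1 - t)^n.
So h(d) = C(d+n-1, n-1) - C(d-e+n-1, n-1) for d >= e.
With n=3, e=6, d=10:
C(10+3-1, 3-1) = C(12, 2) = 66
C(10-6+3-1, 3-1) = C(6, 2) = 15
h(10) = 66 - 15 = 51

51


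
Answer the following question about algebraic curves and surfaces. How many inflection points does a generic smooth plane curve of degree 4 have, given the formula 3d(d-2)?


For a general smooth plane curve C of degree d, the inflection points are
the intersection of C with its Hessian curve, which has degree 3(d-2).
By Bezout, the total intersection number is d * 3(d-2) = 4 * 6 = 24.
For a general curve every flex is ordinary, so each contributes
multiplicity 1 to C·Hess(C), and the number of distinct inflection
points is 3d(d-2).
Inflection points = 3*4*(4-2) = 3*4*2 = 24

24


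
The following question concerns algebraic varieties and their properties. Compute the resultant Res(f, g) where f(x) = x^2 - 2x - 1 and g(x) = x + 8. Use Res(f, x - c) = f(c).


For Res(f, x - c), we evaluate f at x = c.
f(-8) = (-8)^2 - 2*(-8) - 1
= 64 + 16 - 1
= 80 - 1 = 79
Res(f, g) = 79

79


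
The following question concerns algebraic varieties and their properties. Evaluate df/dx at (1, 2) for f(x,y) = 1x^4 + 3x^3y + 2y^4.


df/dx = 4*1*x^3 + 3*3*x^2*y
At (1,2): 4*1*1^3 + 3*3*1^2*2
= 4 + 18
= 22

22


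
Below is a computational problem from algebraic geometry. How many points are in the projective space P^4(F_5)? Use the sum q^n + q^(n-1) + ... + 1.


P^4(F_5) has (q^(n+1) - 1)/(q - 1) points.
= 5^4 + 5^3 + 5^2 + 5^1 + 5^0
= 625 + 125 + 25 + 5 + 1
= 781

781


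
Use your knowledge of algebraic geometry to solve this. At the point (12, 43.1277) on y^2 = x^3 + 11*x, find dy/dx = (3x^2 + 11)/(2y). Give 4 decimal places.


Using implicit differentiation of y^2 = x^3 + 11*x:
2y * dy/dx = 3x^2 + 11
dy/dx = (3x^2 + 11)/(2y)
Numerator: 3*12^2 + 11 = 443
Denominator: 2*43.1277 = 86.2554
dy/dx = 443/86.2554 = 5.1359

5.1359


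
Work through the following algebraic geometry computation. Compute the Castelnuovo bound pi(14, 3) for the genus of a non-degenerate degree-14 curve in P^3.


Castelnuovo's bound: write d - 1 = m(r-1) + epsilon with 0 <= epsilon < r-1.
d - 1 = 14 - 1 = 13
r - 1 = 3 - 1 = 2
13 = 6*2 + 1, so m = 6, epsilon = 1
pi(d, r) = m(m-1)(r-1)/2 + m*epsilon
= 6*5*2/2 + 6*1
= 60/2 + 6
= 30 + 6 = 36

36


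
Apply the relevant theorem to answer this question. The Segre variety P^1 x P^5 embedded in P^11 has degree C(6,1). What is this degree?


The degree of the Segre variety P^1 x P^5 is C(m+n, m).
= C(6, 1)
= 6

6


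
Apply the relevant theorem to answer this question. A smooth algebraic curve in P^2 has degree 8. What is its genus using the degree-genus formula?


Using the genus formula for smooth plane curves:
g = (d-1)(d-2)/2
g = (8-1)(8-2)/2
g = 7*6/2
g = 42/2 = 21

21


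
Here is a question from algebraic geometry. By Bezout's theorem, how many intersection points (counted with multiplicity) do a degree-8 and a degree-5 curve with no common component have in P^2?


Bezout's theorem states the intersection count equals the product of degrees.
Intersection count = 8 * 5 = 40

40


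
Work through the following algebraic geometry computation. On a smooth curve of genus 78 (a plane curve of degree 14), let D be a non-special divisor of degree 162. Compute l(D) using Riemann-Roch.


First, compute the genus of a smooth plane curve of degree 14:
g = (d-1)(d-2)/2 = (14-1)(14-2)/2 = 78
For a non-special divisor D (i.e., h^1(D) = 0), Riemann-Roch gives:
l(D) = deg(D) - g + 1
Since deg(D) = 162 >= 2g - 1 = 155, D is non-special.
l(D) = 162 - 78 + 1 = 85

85


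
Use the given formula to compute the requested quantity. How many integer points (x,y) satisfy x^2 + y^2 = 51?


Systematically check integer values of x where x^2 <= 51.
For each valid x, check if 51 - x^2 is a perfect square.
Total integer solutions found: 0

0


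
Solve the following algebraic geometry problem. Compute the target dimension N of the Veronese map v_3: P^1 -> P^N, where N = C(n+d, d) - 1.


The Veronese embedding v_d: P^n -> P^N maps each point to all
degree-d monomials in n+1 homogeneous coordinates.
N = C(n+d, d) - 1
N = C(1+3, 3) - 1
N = C(4, 3) - 1
C(4, 3) = 4
N = 4 - 1 = 3

3


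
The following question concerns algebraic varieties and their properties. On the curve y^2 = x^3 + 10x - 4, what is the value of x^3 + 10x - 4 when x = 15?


Compute x^3 + 10x - 4 at x = 15:
x^3 = 15^3 = 3375
10*x = 10*15 = 150
Sum: 3375 + 150 - 4 = 3521

3521


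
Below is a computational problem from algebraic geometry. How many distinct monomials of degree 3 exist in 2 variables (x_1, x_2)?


The number of degree-3 monomials in 2 variables is C(d+n-1, n-1).
= C(3+2-1, 2-1) = C(4, 1)
= 4

4


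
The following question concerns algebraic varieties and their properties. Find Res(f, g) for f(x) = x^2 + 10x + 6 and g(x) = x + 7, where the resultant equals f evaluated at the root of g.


For Res(f, x - c), we evaluate f at x = c.
f(-7) = (-7)^2 + 10*(-7) + 6
= 49 - 70 + 6
= -21 + 6 = -15
Res(f, g) = -15

-15


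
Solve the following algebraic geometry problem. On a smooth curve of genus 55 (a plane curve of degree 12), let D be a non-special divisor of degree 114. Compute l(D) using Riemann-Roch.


First, compute the genus of a smooth plane curve of degree 12:
g = (d-1)(d-2)/2 = (12-1)(12-2)/2 = 55
For a non-special divisor D (i.e., h^1(D) = 0), Riemann-Roch gives:
l(D) = deg(D) - g + 1
Since deg(D) = 114 >= 2g - 1 = 109, D is non-special.
l(D) = 114 - 55 + 1 = 60

60


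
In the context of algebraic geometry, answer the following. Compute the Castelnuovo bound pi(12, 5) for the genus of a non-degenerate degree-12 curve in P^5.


Castelnuovo's bound: write d - 1 = m(r-1) + epsilon with 0 <= epsilon < r-1.
d - 1 = 12 - 1 = 11
r - 1 = 5 - 1 = 4
11 = 2*4 + 3, so m = 2, epsilon = 3
pi(d, r) = m(m-1)(r-1)/2 + m*epsilon
= 2*1*4/2 + 2*3
= 8/2 + 6
= 4 + 6 = 10

10


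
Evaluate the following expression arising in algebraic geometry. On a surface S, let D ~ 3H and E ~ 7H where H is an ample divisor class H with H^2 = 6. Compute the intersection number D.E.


Using bilinearity of the intersection pairing on a surface S:
(aH).(bH) = ab * (H.H)
We have H^2 = 6.
D.E = (3H).(7H) = 3*7*6
= 21*6
= 126

126


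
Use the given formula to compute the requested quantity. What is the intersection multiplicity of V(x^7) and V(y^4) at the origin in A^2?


The intersection multiplicity of V(x^a) and V(y^b) at the origin is:
I(O; V(x^7), V(y^4)) = dim_k(k[x,y]/(x^7, y^4))
A basis for k[x,y]/(x^7, y^4) is the set of monomials x^i * y^j
where 0 <= i < 7 and 0 <= j < 4.
The number of such monomials is 7 * 4 = 28

28


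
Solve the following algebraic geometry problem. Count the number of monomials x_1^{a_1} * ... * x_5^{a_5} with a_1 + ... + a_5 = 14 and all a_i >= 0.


The number of degree-14 monomials in 5 variables is C(d+n-1, n-1).
= C(14+5-1, 5-1) = C(18, 4)
= 3060

3060


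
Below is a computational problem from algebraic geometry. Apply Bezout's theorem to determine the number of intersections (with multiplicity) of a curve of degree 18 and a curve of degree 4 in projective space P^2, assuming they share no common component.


Bezout's theorem states the intersection count equals the product of degrees.
Intersection count = 18 * 4 = 72

72


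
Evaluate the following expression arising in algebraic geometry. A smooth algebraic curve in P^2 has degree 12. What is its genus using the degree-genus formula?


Using the genus formula for smooth plane curves:
g = (d-1)(d-2)/2
g = (12-1)(12-2)/2
g = 11*10/2
g = 110/2 = 55

55


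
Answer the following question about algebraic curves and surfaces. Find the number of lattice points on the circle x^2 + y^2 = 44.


Systematically check integer values of x where x^2 <= 44.
For each valid x, check if 44 - x^2 is a perfect square.
Total integer solutions found: 0

0


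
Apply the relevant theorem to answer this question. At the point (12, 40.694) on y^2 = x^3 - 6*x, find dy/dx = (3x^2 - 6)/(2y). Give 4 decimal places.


Using implicit differentiation of y^2 = x^3 - 6*x:
2y * dy/dx = 3x^2 - 6
dy/dx = (3x^2 - 6)/(2y)
Numerator: 3*12^2 - 6 = 426
Denominator: 2*40.694 = 81.388
dy/dx = 426/81.388 = 5.2342

5.2342


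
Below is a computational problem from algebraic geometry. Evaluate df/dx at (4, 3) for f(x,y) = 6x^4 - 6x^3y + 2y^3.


df/dx = 4*6*x^3 + 3*(-6)*x^2*y
At (4,3): 4*6*4^3 + 3*(-6)*4^2*3
= 1536 - 864
= 672

672


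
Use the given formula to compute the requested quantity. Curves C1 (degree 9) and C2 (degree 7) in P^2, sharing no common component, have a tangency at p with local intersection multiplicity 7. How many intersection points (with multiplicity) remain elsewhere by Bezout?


By Bezout's theorem, the total intersection number is d1 * d2.
Total = 9 * 7 = 63
Intersection multiplicity at p = 7
Remaining intersections = 63 - 7 = 56

56


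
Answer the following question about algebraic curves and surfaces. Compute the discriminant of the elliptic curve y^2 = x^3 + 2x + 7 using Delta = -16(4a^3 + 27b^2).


Compute each component:
4a^3 = 4*2^3 = 4*8 = 32
27b^2 = 27*7^2 = 27*49 = 1323
4a^3 + 27b^2 = 32 + 1323 = 1355
Delta = -16*1355 = -21680

-21680


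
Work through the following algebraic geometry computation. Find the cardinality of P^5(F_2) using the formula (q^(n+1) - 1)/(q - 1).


P^5(F_2) has (q^(n+1) - 1)/(q - 1) points.
= 2^5 + 2^4 + 2^3 + 2^2 + 2^1 + 2^0
= 32 + 16 + 8 + 4 + 2 + 1
= 63

63


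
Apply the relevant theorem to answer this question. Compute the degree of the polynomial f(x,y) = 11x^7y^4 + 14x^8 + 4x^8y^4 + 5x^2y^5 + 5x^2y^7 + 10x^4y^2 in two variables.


Examine each term for its total degree (sum of exponents).
  Term '11x^7y^4' has total degree 7+4 = 11.
  Term '14x^8' has total degree 8+0 = 8.
  Term '4x^8y^4' has total degree 8+4 = 12.
  Term '5x^2y^5' has total degree 2+5 = 7.
  Term '5x^2y^7' has total degree 2+7 = 9.
  Term '10x^4y^2' has total degree 4+2 = 6.
The maximum total degree among all terms is 12.

12


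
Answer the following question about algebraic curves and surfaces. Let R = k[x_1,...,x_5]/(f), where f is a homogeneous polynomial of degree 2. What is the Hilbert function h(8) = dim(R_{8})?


For R = k[x_1,...,x_n]/(f) with f homogeneous of degree e:
The Hilbert series is (1 - t^e)/(1 - t)^n.
So h(d) = C(d+n-1, n-1) - C(d-e+n-1, n-1) for d >= e.
With n=5, e=2, d=8:
C(8+5-1, 5-1) = C(12, 4) = 495
C(8-2+5-1, 5-1) = C(10, 4) = 210
h(8) = 495 - 210 = 285

285


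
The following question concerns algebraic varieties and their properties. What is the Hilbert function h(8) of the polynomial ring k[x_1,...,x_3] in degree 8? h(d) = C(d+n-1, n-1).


The Hilbert function for the polynomial ring in 3 variables is:
h(d) = C(d+n-1, n-1)
h(8) = C(8+3-1, 3-1) = C(10, 2)
= 10! / (2! * 8!)
= 45

45


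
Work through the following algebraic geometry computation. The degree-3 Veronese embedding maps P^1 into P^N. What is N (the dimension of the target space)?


The Veronese embedding v_d: P^n -> P^N maps each point to all
degree-d monomials in n+1 homogeneous coordinates.
N = C(n+d, d) - 1
N = C(1+3, 3) - 1
N = C(4, 3) - 1
C(4, 3) = 4
N = 4 - 1 = 3

3


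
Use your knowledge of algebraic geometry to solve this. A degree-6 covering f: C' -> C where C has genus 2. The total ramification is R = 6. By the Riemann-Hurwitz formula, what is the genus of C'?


Riemann-Hurwitz formula: 2g' - 2 = d(2g - 2) + R
Given: d = 6, g = 2, R = 6
2g' - 2 = 6*(2*2 - 2) + 6
2g' - 2 = 6*2 + 6
2g' - 2 = 12 + 6 = 18
2g' = 20
g' = 10

10


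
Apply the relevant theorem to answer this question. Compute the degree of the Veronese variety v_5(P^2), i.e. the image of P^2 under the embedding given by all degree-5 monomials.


The Veronese variety v_5(P^2) has degree d^r.
d^r = 5^2 = 25

25


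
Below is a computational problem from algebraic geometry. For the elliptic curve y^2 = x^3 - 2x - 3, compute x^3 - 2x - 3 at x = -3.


Compute x^3 - 2x - 3 at x = -3:
x^3 = (-3)^3 = -27
(-2)*x = (-2)*(-3) = 6
Sum: -27 + 6 - 3 = -24

-24


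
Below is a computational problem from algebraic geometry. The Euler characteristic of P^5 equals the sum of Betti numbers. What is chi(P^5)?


The complex projective space P^5 has one cell in each even real dimension 0, 2, ..., 10.
The cohomology groups are H^{2k}(P^5) = Z for k = 0,...,5, and 0 otherwise.
Euler characteristic = sum of Betti numbers = 1 per even-dimensional cohomology group.
chi(P^5) = 5 + 1 = 6

6


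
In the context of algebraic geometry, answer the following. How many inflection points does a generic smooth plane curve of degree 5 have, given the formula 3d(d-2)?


For a general smooth plane curve C of degree d, the inflection points are
the intersection of C with its Hessian curve, which has degree 3(d-2).
By Bezout, the total intersection number is d * 3(d-2) = 5 * 9 = 45.
For a general curve every flex is ordinary, so each contributes
multiplicity 1 to C·Hess(C), and the number of distinct inflection
points is 3d(d-2).
Inflection points = 3*5*(5-2) = 3*5*3 = 45

45


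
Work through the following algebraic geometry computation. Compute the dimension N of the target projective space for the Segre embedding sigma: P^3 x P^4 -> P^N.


The Segre embedding maps P^m x P^n into P^N via
all products of coordinates from each factor.
N = (m+1)(n+1) - 1
N = (3+1)(4+1) - 1
N = 4*5 - 1
N = 20 - 1 = 19

19


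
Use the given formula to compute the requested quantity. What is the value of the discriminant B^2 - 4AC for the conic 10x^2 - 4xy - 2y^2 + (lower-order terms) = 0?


The discriminant of a conic Ax^2 + Bxy + Cy^2 + ... = 0 is B^2 - 4AC.
B^2 = (-4)^2 = 16
4AC = 4*10*(-2) = -80
Discriminant = 16 + 80 = 96

96


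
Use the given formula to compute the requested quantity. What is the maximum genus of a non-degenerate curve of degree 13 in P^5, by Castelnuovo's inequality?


Castelnuovo's bound: write d - 1 = m(r-1) + epsilon with 0 <= epsilon < r-1.
d - 1 = 13 - 1 = 12
r - 1 = 5 - 1 = 4
12 = 3*4 + 0, so m = 3, epsilon = 0
pi(d, r) = m(m-1)(r-1)/2 + m*epsilon
= 3*2*4/2 + 3*0
= 24/2 + 0
= 12 + 0 = 12

12


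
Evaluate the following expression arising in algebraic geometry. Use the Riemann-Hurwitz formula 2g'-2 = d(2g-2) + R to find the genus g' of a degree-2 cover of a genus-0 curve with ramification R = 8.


Riemann-Hurwitz formula: 2g' - 2 = d(2g - 2) + R
Given: d = 2, g = 0, R = 8
2g' - 2 = 2*(2*0 - 2) + 8
2g' - 2 = 2*(-2) + 8
2g' - 2 = -4 + 8 = 4
2g' = 6
g' = 3

3


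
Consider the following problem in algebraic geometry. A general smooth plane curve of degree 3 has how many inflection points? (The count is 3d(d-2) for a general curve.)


For a general smooth plane curve C of degree d, the inflection points are
the intersection of C with its Hessian curve, which has degree 3(d-2).
By Bezout, the total intersection number is d * 3(d-2) = 3 * 3 = 9.
For a general curve every flex is ordinary, so each contributes
multiplicity 1 to C·Hess(C), and the number of distinct inflection
points is 3d(d-2).
Inflection points = 3*3*(3-2) = 3*3*1 = 9

9


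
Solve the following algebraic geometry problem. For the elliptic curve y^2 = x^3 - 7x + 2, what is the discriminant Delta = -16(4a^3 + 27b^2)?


Compute each component:
4a^3 = 4*(-7)^3 = 4*(-343) = -1372
27b^2 = 27*2^2 = 27*4 = 108
4a^3 + 27b^2 = -1372 + 108 = -1264
Delta = -16*(-1264) = 20224

20224


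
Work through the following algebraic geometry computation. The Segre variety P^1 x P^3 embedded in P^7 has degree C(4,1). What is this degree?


The degree of the Segre variety P^1 x P^3 is C(m+n, m).
= C(4, 1)
= 4

4


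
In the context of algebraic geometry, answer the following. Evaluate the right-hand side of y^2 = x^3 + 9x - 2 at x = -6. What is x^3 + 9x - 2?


Compute x^3 + 9x - 2 at x = -6:
x^3 = (-6)^3 = -216
9*x = 9*(-6) = -54
Sum: -216 - 54 - 2 = -272

-272


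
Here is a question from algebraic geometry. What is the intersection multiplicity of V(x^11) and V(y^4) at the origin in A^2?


The intersection multiplicity of V(x^a) and V(y^b) at the origin is:
I(O; V(x^11), V(y^4)) = dim_k(k[x,y]/(x^11, y^4))
A basis for k[x,y]/(x^11, y^4) is the set of monomials x^i * y^j
where 0 <= i < 11 and 0 <= j < 4.
The number of such monomials is 11 * 4 = 44

44


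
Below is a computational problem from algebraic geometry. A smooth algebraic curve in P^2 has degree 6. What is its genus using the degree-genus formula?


Using the genus formula for smooth plane curves:
g = (d-1)(d-2)/2
g = (6-1)(6-2)/2
g = 5*4/2
g = 20/2 = 10

10


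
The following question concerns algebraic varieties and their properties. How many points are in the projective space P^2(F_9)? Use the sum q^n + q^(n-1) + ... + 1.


P^2(F_9) has (q^(n+1) - 1)/(q - 1) points.
= 9^2 + 9^1 + 9^0
= 81 + 9 + 1
= 91

91


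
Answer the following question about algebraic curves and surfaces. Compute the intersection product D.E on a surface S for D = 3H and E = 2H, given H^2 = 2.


Using bilinearity of the intersection pairing on a surface S:
(aH).(bH) = ab * (H.H)
We have H^2 = 2.
D.E = (3H).(2H) = 3*2*2
= 6*2
= 12

12


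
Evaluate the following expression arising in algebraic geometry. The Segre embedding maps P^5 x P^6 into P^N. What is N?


The Segre embedding maps P^m x P^n into P^N via
all products of coordinates from each factor.
N = (m+1)(n+1) - 1
N = (5+1)(6+1) - 1
N = 6*7 - 1
N = 42 - 1 = 41

41


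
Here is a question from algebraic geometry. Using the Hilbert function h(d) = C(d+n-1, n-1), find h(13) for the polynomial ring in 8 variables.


The Hilbert function for the polynomial ring in 8 variables is:
h(d) = C(d+n-1, n-1)
h(13) = C(13+8-1, 8-1) = C(20, 7)
= 20! / (7! * 13!)
= 77520

77520


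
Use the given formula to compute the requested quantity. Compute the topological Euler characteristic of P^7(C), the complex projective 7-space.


The complex projective space P^7 has one cell in each even real dimension 0, 2, ..., 14.
The cohomology groups are H^{2k}(P^7) = Z for k = 0,...,7, and 0 otherwise.
Euler characteristic = sum of Betti numbers = 1 per even-dimensional cohomology group.
chi(P^7) = 7 + 1 = 8

8


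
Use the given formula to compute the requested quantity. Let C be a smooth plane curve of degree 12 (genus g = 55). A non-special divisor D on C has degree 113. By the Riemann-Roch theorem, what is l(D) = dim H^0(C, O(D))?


First, compute the genus of a smooth plane curve of degree 12:
g = (d-1)(d-2)/2 = (12-1)(12-2)/2 = 55
For a non-special divisor D (i.e., h^1(D) = 0), Riemann-Roch gives:
l(D) = deg(D) - g + 1
Since deg(D) = 113 >= 2g - 1 = 109, D is non-special.
l(D) = 113 - 55 + 1 = 59

59


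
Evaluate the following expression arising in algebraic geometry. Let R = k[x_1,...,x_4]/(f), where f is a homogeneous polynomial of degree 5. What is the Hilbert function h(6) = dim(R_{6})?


For R = k[x_1,...,x_n]/(f) with f homogeneous of degree e:
The Hilbert series is (1 - t^e)/(1 - t)^n.
So h(d) = C(d+n-1, n-1) - C(d-e+n-1, n-1) for d >= e.
With n=4, e=5, d=6:
C(6+4-1, 4-1) = C(9, 3) = 84
C(6-5+4-1, 4-1) = C(4, 3) = 4
h(6) = 84 - 4 = 80

80


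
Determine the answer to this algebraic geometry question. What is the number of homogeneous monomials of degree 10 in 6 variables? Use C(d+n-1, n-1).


The number of degree-10 monomials in 6 variables is C(d+n-1, n-1).
= C(10+6-1, 6-1) = C(15, 5)
= 3003

3003


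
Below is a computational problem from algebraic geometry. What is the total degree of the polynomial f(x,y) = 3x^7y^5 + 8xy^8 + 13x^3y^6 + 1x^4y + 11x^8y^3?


Examine each term for its total degree (sum of exponents).
  Term '3x^7y^5' has total degree 7+5 = 12.
  Term '8xy^8' has total degree 1+8 = 9.
  Term '13x^3y^6' has total degree 3+6 = 9.
  Term '1x^4y' has total degree 4+1 = 5.
  Term '11x^8y^3' has total degree 8+3 = 11.
The maximum total degree among all terms is 12.

12


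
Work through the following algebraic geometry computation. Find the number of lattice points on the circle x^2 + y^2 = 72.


Systematically check integer values of x where x^2 <= 72.
For each valid x, check if 72 - x^2 is a perfect square.
x=6: 72 - 36 = 36, sqrt = 6 (valid)
Total integer solutions found: 4

4
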